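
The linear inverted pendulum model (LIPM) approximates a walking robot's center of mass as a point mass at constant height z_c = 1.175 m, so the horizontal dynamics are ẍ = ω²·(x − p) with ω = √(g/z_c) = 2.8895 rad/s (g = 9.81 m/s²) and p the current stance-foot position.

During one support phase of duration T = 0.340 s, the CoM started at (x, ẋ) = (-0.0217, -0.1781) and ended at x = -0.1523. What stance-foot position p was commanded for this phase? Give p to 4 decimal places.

p = 0.0928

ωT = 2.8895·0.340 = 0.982430; cosh(ωT) = 1.522669, sinh(ωT) = 1.148269
x(T) = p + (x₀−p)·cosh(ωT) + (ẋ₀/ω)·sinh(ωT) ⇒ p·(1 − cosh) = x(T) − x₀·cosh − (ẋ₀/ω)·sinh
numerator   = -0.1523 − (-0.0217)·1.522669 − (-0.1781/2.8895)·1.148269 = -0.048482
denominator = 1 − 1.522669 = -0.522669
p = -0.048482 / -0.522669 = 0.0928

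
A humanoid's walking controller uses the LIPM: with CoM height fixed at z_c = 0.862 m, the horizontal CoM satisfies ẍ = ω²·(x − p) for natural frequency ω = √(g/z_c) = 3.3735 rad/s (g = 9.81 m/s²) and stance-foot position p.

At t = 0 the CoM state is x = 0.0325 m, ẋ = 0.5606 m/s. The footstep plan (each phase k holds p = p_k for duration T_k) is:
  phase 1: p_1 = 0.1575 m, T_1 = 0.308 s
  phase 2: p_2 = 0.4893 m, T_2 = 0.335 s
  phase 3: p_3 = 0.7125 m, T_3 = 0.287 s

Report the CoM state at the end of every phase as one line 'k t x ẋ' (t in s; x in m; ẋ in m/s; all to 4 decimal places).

1 0.3080 0.1642 0.3701
2 0.6430 0.0856 -0.8880
3 0.9300 -0.5285 -3.7206

phase 1: p=0.1575, T=0.308, ωT=1.039038, cosh=1.590146, sinh=1.236351; start (x,ẋ)=(0.032500, 0.560600) → end (x,ẋ)=(0.164186, 0.370082)
phase 2: p=0.4893, T=0.335, ωT=1.130123, cosh=1.709515, sinh=1.386521; start (x,ẋ)=(0.164186, 0.370082) → end (x,ẋ)=(0.085617, -0.888039)
phase 3: p=0.7125, T=0.287, ωT=0.968194, cosh=1.506477, sinh=1.126709; start (x,ẋ)=(0.085617, -0.888039) → end (x,ẋ)=(-0.528479, -3.720562)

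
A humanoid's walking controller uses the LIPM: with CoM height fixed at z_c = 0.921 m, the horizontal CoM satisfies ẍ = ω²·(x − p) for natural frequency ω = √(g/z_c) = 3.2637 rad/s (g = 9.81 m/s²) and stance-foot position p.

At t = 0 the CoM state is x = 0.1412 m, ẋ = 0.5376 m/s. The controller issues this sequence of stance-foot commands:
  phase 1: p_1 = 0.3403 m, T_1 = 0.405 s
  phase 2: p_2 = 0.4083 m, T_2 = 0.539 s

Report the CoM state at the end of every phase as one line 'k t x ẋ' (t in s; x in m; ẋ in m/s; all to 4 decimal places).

1 0.4050 0.2273 -0.0521
2 0.9440 -0.1777 -1.8199

phase 1: p=0.3403, T=0.405, ωT=1.321799, cosh=2.008408, sinh=1.741752; start (x,ẋ)=(0.141200, 0.537600) → end (x,ẋ)=(0.227329, -0.052075)
phase 2: p=0.4083, T=0.539, ωT=1.759134, cosh=2.989801, sinh=2.817607; start (x,ẋ)=(0.227329, -0.052075) → end (x,ẋ)=(-0.177724, -1.819870)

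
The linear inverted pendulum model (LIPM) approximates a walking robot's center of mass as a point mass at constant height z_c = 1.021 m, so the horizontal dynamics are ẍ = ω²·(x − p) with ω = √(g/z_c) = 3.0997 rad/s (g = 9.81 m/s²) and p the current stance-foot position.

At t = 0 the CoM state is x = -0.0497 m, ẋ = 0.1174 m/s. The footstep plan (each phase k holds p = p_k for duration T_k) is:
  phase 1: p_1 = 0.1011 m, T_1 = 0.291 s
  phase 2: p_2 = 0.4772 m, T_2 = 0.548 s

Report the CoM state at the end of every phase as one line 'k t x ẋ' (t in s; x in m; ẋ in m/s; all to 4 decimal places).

1 0.2910 -0.0763 -0.3127
2 0.8390 -1.3529 -5.4160

phase 1: p=0.1011, T=0.291, ωT=0.902013, cosh=1.435155, sinh=1.029403; start (x,ẋ)=(-0.049700, 0.117400) → end (x,ẋ)=(-0.076333, -0.312692)
phase 2: p=0.4772, T=0.548, ωT=1.698636, cosh=2.824708, sinh=2.641775; start (x,ẋ)=(-0.076333, -0.312692) → end (x,ẋ)=(-1.352867, -5.415986)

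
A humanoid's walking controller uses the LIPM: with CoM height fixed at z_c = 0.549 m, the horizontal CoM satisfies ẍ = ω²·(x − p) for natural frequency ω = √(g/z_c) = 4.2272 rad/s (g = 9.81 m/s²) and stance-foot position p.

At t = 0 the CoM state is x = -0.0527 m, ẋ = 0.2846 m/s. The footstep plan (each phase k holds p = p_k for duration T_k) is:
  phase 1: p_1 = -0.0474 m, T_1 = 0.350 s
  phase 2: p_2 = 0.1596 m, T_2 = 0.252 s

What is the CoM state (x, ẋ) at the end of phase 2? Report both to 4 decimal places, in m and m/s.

phase 1: p=-0.0474, T=0.350, ωT=1.479520, cosh=2.309292, sinh=2.081545; start (x,ẋ)=(-0.052700, 0.284600) → end (x,ẋ)=(0.080503, 0.610589)
phase 2: p=0.1596, T=0.252, ωT=1.065254, cosh=1.623109, sinh=1.278468; start (x,ẋ)=(0.080503, 0.610589) → end (x,ẋ)=(0.215882, 0.563584)

x = 0.2159, ẋ = 0.5636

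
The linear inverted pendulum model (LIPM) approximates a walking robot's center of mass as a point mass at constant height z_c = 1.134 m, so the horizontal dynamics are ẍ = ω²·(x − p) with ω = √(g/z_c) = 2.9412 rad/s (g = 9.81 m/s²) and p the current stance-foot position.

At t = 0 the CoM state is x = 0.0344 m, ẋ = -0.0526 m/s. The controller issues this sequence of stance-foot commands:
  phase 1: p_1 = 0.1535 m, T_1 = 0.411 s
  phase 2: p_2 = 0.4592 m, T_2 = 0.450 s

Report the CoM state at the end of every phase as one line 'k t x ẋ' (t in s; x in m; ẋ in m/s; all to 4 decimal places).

1 0.4110 -0.0910 -0.6303
2 0.8610 -1.0216 -4.0923

phase 1: p=0.1535, T=0.411, ωT=1.208833, cosh=1.824060, sinh=1.525514; start (x,ẋ)=(0.034400, -0.052600) → end (x,ẋ)=(-0.091028, -0.630329)
phase 2: p=0.4592, T=0.450, ωT=1.323540, cosh=2.011444, sinh=1.745253; start (x,ẋ)=(-0.091028, -0.630329) → end (x,ẋ)=(-1.021577, -4.092264)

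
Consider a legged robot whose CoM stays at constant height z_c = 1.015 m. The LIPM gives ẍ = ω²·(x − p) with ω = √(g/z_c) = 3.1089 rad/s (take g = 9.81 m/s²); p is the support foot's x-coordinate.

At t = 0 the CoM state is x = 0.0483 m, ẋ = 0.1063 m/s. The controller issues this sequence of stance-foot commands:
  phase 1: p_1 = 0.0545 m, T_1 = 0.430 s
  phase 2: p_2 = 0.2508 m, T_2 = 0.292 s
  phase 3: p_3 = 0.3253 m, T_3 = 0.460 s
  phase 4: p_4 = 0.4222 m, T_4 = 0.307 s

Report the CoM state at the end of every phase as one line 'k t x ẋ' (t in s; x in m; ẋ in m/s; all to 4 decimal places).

1 0.4300 0.1025 0.1821
2 0.7220 0.0978 -0.2160
3 1.1820 -0.3141 -1.8702
4 1.4890 -1.3411 -5.3205

phase 1: p=0.0545, T=0.430, ωT=1.336827, cosh=2.034811, sinh=1.772134; start (x,ẋ)=(0.048300, 0.106300) → end (x,ẋ)=(0.102477, 0.182142)
phase 2: p=0.2508, T=0.292, ωT=0.907799, cosh=1.441136, sinh=1.037724; start (x,ẋ)=(0.102477, 0.182142) → end (x,ẋ)=(0.097844, -0.216024)
phase 3: p=0.3253, T=0.460, ωT=1.430094, cosh=2.209189, sinh=1.969903; start (x,ẋ)=(0.097844, -0.216024) → end (x,ẋ)=(-0.314073, -1.870230)
phase 4: p=0.4222, T=0.307, ωT=0.954432, cosh=1.491113, sinh=1.106083; start (x,ẋ)=(-0.314073, -1.870230) → end (x,ẋ)=(-1.341056, -5.320546)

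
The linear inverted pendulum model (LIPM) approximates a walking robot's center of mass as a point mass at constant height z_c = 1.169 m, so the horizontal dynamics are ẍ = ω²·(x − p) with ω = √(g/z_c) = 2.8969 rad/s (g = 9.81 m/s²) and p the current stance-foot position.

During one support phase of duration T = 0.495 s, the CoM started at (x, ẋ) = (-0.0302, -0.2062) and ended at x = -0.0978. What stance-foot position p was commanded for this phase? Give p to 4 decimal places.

ωT = 2.8969·0.495 = 1.433966; cosh(ωT) = 2.216832, sinh(ωT) = 1.978470
x(T) = p + (x₀−p)·cosh(ωT) + (ẋ₀/ω)·sinh(ωT) ⇒ p·(1 − cosh) = x(T) − x₀·cosh − (ẋ₀/ω)·sinh
numerator   = -0.0978 − (-0.0302)·2.216832 − (-0.2062/2.8969)·1.978470 = 0.109975
denominator = 1 − 2.216832 = -1.216832
p = 0.109975 / -1.216832 = -0.0904

p = -0.0904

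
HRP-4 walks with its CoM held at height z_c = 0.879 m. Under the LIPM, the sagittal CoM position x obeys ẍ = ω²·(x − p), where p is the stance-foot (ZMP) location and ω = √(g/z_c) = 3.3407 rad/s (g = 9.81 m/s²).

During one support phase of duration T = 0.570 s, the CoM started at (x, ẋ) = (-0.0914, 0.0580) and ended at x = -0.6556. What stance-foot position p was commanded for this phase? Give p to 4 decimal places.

p = 0.1641

ωT = 3.3407·0.570 = 1.904199; cosh(ωT) = 3.431485, sinh(ωT) = 3.282543
x(T) = p + (x₀−p)·cosh(ωT) + (ẋ₀/ω)·sinh(ωT) ⇒ p·(1 − cosh) = x(T) − x₀·cosh − (ẋ₀/ω)·sinh
numerator   = -0.6556 − (-0.0914)·3.431485 − (0.0580/3.3407)·3.282543 = -0.398953
denominator = 1 − 3.431485 = -2.431485
p = -0.398953 / -2.431485 = 0.1641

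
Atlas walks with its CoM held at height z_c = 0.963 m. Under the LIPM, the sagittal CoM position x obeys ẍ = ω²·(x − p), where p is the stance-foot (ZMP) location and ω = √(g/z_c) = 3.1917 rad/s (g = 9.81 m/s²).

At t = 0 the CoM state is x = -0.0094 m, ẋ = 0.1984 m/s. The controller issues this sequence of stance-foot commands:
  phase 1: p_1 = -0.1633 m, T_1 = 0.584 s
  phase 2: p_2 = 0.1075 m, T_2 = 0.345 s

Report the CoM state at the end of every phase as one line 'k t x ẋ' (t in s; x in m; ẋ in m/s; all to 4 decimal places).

1 0.5840 0.5405 2.2010
2 0.9290 1.7530 5.5243

phase 1: p=-0.1633, T=0.584, ωT=1.863953, cosh=3.302119, sinh=3.147060; start (x,ẋ)=(-0.009400, 0.198400) → end (x,ẋ)=(0.540521, 2.200985)
phase 2: p=0.1075, T=0.345, ωT=1.101136, cosh=1.670038, sinh=1.337545; start (x,ẋ)=(0.540521, 2.200985) → end (x,ẋ)=(1.753027, 5.524312)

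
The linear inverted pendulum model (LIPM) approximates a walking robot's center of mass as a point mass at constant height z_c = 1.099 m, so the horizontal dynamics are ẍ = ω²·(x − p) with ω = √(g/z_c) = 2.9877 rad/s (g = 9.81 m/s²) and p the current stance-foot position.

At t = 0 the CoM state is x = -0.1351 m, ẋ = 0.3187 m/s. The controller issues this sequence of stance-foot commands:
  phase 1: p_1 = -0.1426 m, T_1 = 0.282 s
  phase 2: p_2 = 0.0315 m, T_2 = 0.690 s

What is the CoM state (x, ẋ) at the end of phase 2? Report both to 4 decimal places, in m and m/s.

x = 0.3754, ẋ = 1.1098

phase 1: p=-0.1426, T=0.282, ωT=0.842531, cosh=1.376429, sinh=0.945809; start (x,ẋ)=(-0.135100, 0.318700) → end (x,ẋ)=(-0.031387, 0.459861)
phase 2: p=0.0315, T=0.690, ωT=2.061513, cosh=3.992556, sinh=3.865294; start (x,ẋ)=(-0.031387, 0.459861) → end (x,ẋ)=(0.375361, 1.109785)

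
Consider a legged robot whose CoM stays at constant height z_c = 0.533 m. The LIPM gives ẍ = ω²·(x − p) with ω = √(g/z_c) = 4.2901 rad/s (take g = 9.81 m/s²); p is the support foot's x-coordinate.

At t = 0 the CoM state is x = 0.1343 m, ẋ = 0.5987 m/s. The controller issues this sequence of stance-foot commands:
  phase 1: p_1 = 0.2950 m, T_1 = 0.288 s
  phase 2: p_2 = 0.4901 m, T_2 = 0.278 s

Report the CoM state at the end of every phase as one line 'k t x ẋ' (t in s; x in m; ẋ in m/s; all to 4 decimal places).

phase 1: p=0.2950, T=0.288, ωT=1.235549, cosh=1.865471, sinh=1.574795; start (x,ẋ)=(0.134300, 0.598700) → end (x,ẋ)=(0.214988, 0.031163)
phase 2: p=0.4901, T=0.278, ωT=1.192648, cosh=1.799607, sinh=1.496190; start (x,ẋ)=(0.214988, 0.031163) → end (x,ẋ)=(0.005874, -1.709811)

1 0.2880 0.2150 0.0312
2 0.5660 0.0059 -1.7098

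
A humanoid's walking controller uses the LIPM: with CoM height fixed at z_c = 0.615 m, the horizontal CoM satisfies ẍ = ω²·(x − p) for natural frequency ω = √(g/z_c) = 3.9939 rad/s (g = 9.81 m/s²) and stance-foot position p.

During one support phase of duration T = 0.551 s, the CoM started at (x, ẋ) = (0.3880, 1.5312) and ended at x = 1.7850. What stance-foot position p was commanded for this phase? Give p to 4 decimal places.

ωT = 3.9939·0.551 = 2.200639; cosh(ωT) = 4.570757, sinh(ωT) = 4.460025
x(T) = p + (x₀−p)·cosh(ωT) + (ẋ₀/ω)·sinh(ωT) ⇒ p·(1 − cosh) = x(T) − x₀·cosh − (ẋ₀/ω)·sinh
numerator   = 1.7850 − (0.3880)·4.570757 − (1.5312/3.9939)·4.460025 = -1.698359
denominator = 1 − 4.570757 = -3.570757
p = -1.698359 / -3.570757 = 0.4756

p = 0.4756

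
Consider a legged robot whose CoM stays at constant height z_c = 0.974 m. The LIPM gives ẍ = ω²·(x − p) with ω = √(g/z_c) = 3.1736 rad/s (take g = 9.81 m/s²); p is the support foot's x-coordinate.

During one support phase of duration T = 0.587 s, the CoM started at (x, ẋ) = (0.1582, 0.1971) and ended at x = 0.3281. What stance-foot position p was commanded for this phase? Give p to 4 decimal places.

ωT = 3.1736·0.587 = 1.862903; cosh(ωT) = 3.298817, sinh(ωT) = 3.143596
x(T) = p + (x₀−p)·cosh(ωT) + (ẋ₀/ω)·sinh(ωT) ⇒ p·(1 − cosh) = x(T) − x₀·cosh − (ẋ₀/ω)·sinh
numerator   = 0.3281 − (0.1582)·3.298817 − (0.1971/3.1736)·3.143596 = -0.389009
denominator = 1 − 3.298817 = -2.298817
p = -0.389009 / -2.298817 = 0.1692

p = 0.1692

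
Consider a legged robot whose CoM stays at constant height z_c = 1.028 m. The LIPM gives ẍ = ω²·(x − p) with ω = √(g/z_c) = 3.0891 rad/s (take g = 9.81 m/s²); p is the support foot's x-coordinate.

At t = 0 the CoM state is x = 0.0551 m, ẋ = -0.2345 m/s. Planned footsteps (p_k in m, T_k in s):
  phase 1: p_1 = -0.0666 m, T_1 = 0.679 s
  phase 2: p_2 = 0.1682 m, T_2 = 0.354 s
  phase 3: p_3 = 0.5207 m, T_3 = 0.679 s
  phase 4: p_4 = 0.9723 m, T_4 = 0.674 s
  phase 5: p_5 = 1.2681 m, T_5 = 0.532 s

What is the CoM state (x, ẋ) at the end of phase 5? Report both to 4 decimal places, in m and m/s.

x = 1.2284, ẋ = 0.0914

phase 1: p=-0.0666, T=0.679, ωT=2.097499, cosh=4.134267, sinh=4.011504; start (x,ẋ)=(0.055100, -0.234500) → end (x,ẋ)=(0.132019, 0.538613)
phase 2: p=0.1682, T=0.354, ωT=1.093541, cosh=1.659927, sinh=1.324899; start (x,ẋ)=(0.132019, 0.538613) → end (x,ẋ)=(0.339150, 0.745978)
phase 3: p=0.5207, T=0.679, ωT=2.097499, cosh=4.134267, sinh=4.011504; start (x,ẋ)=(0.339150, 0.745978) → end (x,ẋ)=(0.738850, 0.834315)
phase 4: p=0.9723, T=0.674, ωT=2.082053, cosh=4.072798, sinh=3.948124; start (x,ẋ)=(0.738850, 0.834315) → end (x,ẋ)=(1.087828, 0.550805)
phase 5: p=1.2681, T=0.532, ωT=1.643401, cosh=2.683027, sinh=2.489706; start (x,ẋ)=(1.087828, 0.550805) → end (x,ẋ)=(1.228356, 0.091366)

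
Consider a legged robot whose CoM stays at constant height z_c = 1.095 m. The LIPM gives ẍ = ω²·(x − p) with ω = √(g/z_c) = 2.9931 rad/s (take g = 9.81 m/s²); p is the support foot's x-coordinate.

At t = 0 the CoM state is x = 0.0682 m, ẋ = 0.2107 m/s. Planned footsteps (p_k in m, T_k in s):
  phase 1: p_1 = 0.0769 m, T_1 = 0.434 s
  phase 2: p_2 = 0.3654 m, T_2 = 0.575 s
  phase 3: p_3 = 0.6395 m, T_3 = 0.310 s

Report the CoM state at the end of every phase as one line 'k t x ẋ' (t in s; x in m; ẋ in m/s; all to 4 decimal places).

1 0.4340 0.1792 0.3707
2 1.0090 0.1634 -0.4386
3 1.3190 -0.2130 -2.1616

phase 1: p=0.0769, T=0.434, ωT=1.299005, cosh=1.969226, sinh=1.696423; start (x,ẋ)=(0.068200, 0.210700) → end (x,ẋ)=(0.179188, 0.370741)
phase 2: p=0.3654, T=0.575, ωT=1.721032, cosh=2.884589, sinh=2.705708; start (x,ẋ)=(0.179188, 0.370741) → end (x,ẋ)=(0.163398, -0.438595)
phase 3: p=0.6395, T=0.310, ωT=0.927861, cosh=1.462246, sinh=1.066848; start (x,ẋ)=(0.163398, -0.438595) → end (x,ẋ)=(-0.213010, -2.161615)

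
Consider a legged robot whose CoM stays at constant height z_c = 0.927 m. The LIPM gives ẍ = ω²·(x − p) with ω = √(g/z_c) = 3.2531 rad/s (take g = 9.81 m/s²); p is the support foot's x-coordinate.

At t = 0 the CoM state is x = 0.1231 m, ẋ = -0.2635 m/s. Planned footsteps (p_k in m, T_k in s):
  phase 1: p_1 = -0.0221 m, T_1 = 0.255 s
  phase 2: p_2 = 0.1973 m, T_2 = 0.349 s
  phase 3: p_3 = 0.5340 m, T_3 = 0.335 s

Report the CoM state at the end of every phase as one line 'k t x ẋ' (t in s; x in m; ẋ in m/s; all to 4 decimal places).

phase 1: p=-0.0221, T=0.255, ωT=0.829541, cosh=1.364257, sinh=0.928008; start (x,ẋ)=(0.123100, -0.263500) → end (x,ẋ)=(0.100822, 0.078863)
phase 2: p=0.1973, T=0.349, ωT=1.135332, cosh=1.716761, sinh=1.395445; start (x,ẋ)=(0.100822, 0.078863) → end (x,ẋ)=(0.065499, -0.302576)
phase 3: p=0.5340, T=0.335, ωT=1.089789, cosh=1.654966, sinh=1.318679; start (x,ẋ)=(0.065499, -0.302576) → end (x,ẋ)=(-0.364006, -2.510526)

1 0.2550 0.1008 0.0789
2 0.6040 0.0655 -0.3026
3 0.9390 -0.3640 -2.5105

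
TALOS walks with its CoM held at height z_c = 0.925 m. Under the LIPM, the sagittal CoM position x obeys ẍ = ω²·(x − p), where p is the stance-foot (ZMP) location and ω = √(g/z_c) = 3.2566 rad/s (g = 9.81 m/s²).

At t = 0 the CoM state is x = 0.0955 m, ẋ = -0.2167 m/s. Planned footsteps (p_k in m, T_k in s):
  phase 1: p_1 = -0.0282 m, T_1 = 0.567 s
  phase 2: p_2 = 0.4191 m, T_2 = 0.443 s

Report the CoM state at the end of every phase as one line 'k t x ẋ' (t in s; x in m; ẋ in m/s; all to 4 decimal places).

1 0.5670 0.1679 0.5410
2 1.0100 0.1898 -0.4256

phase 1: p=-0.0282, T=0.567, ωT=1.846492, cosh=3.247670, sinh=3.089880; start (x,ẋ)=(0.095500, -0.216700) → end (x,ẋ)=(0.167931, 0.540962)
phase 2: p=0.4191, T=0.443, ωT=1.442674, cosh=2.234146, sinh=1.997851; start (x,ẋ)=(0.167931, 0.540962) → end (x,ẋ)=(0.189819, -0.425571)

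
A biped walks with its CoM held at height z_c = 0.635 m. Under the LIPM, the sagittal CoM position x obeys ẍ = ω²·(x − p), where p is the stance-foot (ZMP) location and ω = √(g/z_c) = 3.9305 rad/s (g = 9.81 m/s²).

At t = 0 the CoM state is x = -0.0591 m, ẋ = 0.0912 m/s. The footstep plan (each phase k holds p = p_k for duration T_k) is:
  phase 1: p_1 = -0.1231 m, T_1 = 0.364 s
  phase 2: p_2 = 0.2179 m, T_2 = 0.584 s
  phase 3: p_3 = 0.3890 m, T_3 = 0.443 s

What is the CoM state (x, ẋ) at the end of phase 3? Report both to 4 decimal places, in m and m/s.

phase 1: p=-0.1231, T=0.364, ωT=1.430702, cosh=2.210387, sinh=1.971246; start (x,ẋ)=(-0.059100, 0.091200) → end (x,ẋ)=(0.064104, 0.697458)
phase 2: p=0.2179, T=0.584, ωT=2.295412, cosh=5.014623, sinh=4.913903; start (x,ẋ)=(0.064104, 0.697458) → end (x,ẋ)=(0.318632, 0.527058)
phase 3: p=0.3890, T=0.443, ωT=1.741211, cosh=2.939779, sinh=2.764471; start (x,ẋ)=(0.318632, 0.527058) → end (x,ẋ)=(0.552833, 0.784828)

x = 0.5528, ẋ = 0.7848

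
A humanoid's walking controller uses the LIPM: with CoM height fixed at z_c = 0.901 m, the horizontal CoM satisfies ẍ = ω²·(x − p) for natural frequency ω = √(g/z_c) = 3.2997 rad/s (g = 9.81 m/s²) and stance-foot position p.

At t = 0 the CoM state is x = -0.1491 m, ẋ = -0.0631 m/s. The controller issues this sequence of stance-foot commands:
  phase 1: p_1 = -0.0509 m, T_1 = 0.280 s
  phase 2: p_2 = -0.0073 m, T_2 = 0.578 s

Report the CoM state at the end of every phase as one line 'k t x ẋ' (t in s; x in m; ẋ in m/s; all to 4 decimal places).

phase 1: p=-0.0509, T=0.280, ωT=0.923916, cosh=1.458049, sinh=1.061087; start (x,ẋ)=(-0.149100, -0.063100) → end (x,ẋ)=(-0.214372, -0.435828)
phase 2: p=-0.0073, T=0.578, ωT=1.907227, cosh=3.441439, sinh=3.292947; start (x,ẋ)=(-0.214372, -0.435828) → end (x,ẋ)=(-1.154860, -3.749858)

1 0.2800 -0.2144 -0.4358
2 0.8580 -1.1549 -3.7499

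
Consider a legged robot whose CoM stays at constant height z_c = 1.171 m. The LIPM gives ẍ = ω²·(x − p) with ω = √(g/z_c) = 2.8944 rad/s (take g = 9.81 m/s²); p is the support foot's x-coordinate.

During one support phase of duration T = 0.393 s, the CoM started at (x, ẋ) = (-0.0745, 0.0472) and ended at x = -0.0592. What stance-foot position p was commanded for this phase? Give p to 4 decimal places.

ωT = 2.8944·0.393 = 1.137499; cosh(ωT) = 1.719789, sinh(ωT) = 1.399169
x(T) = p + (x₀−p)·cosh(ωT) + (ẋ₀/ω)·sinh(ωT) ⇒ p·(1 − cosh) = x(T) − x₀·cosh − (ẋ₀/ω)·sinh
numerator   = -0.0592 − (-0.0745)·1.719789 − (0.0472/2.8944)·1.399169 = 0.046108
denominator = 1 − 1.719789 = -0.719789
p = 0.046108 / -0.719789 = -0.0641

p = -0.0641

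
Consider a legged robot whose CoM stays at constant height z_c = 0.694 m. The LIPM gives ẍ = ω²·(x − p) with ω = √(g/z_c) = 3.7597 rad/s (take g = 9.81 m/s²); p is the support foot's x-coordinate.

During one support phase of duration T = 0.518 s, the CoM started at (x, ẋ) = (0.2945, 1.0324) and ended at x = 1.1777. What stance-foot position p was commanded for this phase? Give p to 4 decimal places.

p = 0.3177

ωT = 3.7597·0.518 = 1.947525; cosh(ωT) = 3.576968, sinh(ωT) = 3.434342
x(T) = p + (x₀−p)·cosh(ωT) + (ẋ₀/ω)·sinh(ωT) ⇒ p·(1 − cosh) = x(T) − x₀·cosh − (ẋ₀/ω)·sinh
numerator   = 1.1777 − (0.2945)·3.576968 − (1.0324/3.7597)·3.434342 = -0.818775
denominator = 1 − 3.576968 = -2.576968
p = -0.818775 / -2.576968 = 0.3177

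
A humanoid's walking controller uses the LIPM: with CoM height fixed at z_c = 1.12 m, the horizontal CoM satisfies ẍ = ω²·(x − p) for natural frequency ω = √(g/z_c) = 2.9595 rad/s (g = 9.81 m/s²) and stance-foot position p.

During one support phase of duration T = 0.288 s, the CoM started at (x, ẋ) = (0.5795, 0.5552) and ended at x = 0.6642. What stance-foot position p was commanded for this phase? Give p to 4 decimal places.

ωT = 2.9595·0.288 = 0.852336; cosh(ωT) = 1.385768, sinh(ωT) = 0.959350
x(T) = p + (x₀−p)·cosh(ωT) + (ẋ₀/ω)·sinh(ωT) ⇒ p·(1 − cosh) = x(T) − x₀·cosh − (ẋ₀/ω)·sinh
numerator   = 0.6642 − (0.5795)·1.385768 − (0.5552/2.9595)·0.959350 = -0.318826
denominator = 1 − 1.385768 = -0.385768
p = -0.318826 / -0.385768 = 0.8265

p = 0.8265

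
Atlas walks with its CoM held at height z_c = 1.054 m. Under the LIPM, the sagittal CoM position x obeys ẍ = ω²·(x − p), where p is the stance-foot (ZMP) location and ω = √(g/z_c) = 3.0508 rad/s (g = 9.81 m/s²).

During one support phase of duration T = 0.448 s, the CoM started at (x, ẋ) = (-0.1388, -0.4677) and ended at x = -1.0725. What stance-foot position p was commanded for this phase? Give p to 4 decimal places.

ωT = 3.0508·0.448 = 1.366758; cosh(ωT) = 2.088773, sinh(ωT) = 1.833841
x(T) = p + (x₀−p)·cosh(ωT) + (ẋ₀/ω)·sinh(ωT) ⇒ p·(1 − cosh) = x(T) − x₀·cosh − (ẋ₀/ω)·sinh
numerator   = -1.0725 − (-0.1388)·2.088773 − (-0.4677/3.0508)·1.833841 = -0.501443
denominator = 1 − 2.088773 = -1.088773
p = -0.501443 / -1.088773 = 0.4606

p = 0.4606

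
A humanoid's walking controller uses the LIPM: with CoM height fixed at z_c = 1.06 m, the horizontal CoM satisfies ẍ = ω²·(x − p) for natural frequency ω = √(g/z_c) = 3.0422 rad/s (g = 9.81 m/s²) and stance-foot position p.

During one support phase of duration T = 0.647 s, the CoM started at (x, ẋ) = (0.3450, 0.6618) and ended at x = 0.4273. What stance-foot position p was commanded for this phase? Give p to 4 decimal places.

ωT = 3.0422·0.647 = 1.968303; cosh(ωT) = 3.649107, sinh(ωT) = 3.509414
x(T) = p + (x₀−p)·cosh(ωT) + (ẋ₀/ω)·sinh(ωT) ⇒ p·(1 − cosh) = x(T) − x₀·cosh − (ẋ₀/ω)·sinh
numerator   = 0.4273 − (0.3450)·3.649107 − (0.6618/3.0422)·3.509414 = -1.595080
denominator = 1 − 3.649107 = -2.649107
p = -1.595080 / -2.649107 = 0.6021

p = 0.6021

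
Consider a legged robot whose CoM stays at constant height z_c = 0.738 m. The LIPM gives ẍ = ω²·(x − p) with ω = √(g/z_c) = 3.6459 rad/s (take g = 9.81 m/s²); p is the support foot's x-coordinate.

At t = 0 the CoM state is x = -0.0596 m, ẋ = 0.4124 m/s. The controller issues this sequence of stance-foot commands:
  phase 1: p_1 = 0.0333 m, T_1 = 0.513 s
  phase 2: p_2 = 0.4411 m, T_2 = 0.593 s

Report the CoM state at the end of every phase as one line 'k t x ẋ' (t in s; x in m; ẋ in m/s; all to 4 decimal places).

1 0.5130 0.0830 0.2970
2 1.1060 -0.7859 -4.2889

phase 1: p=0.0333, T=0.513, ωT=1.870347, cosh=3.322308, sinh=3.168238; start (x,ẋ)=(-0.059600, 0.412400) → end (x,ẋ)=(0.083028, 0.297025)
phase 2: p=0.4411, T=0.593, ωT=2.162019, cosh=4.401876, sinh=4.286784; start (x,ẋ)=(0.083028, 0.297025) → end (x,ẋ)=(-0.785854, -4.288913)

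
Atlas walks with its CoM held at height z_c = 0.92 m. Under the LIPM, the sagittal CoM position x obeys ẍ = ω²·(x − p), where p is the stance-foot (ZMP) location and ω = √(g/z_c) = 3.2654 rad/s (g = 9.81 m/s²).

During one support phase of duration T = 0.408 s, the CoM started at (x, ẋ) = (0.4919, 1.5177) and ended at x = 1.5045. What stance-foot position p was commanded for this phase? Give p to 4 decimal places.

p = 0.3037

ωT = 3.2654·0.408 = 1.332283; cosh(ωT) = 2.026780, sinh(ωT) = 1.762906
x(T) = p + (x₀−p)·cosh(ωT) + (ẋ₀/ω)·sinh(ωT) ⇒ p·(1 − cosh) = x(T) − x₀·cosh − (ẋ₀/ω)·sinh
numerator   = 1.5045 − (0.4919)·2.026780 − (1.5177/3.2654)·1.762906 = -0.311841
denominator = 1 − 2.026780 = -1.026780
p = -0.311841 / -1.026780 = 0.3037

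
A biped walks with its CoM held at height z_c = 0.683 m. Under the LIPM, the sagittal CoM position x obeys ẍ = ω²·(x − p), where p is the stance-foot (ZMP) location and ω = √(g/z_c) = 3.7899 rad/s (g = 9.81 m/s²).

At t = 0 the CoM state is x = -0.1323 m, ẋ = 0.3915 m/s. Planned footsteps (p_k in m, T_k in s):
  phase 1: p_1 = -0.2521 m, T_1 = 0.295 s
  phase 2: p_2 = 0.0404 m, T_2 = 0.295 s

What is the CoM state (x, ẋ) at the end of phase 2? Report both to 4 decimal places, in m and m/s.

phase 1: p=-0.2521, T=0.295, ωT=1.118020, cosh=1.692860, sinh=1.365934; start (x,ẋ)=(-0.132300, 0.391500) → end (x,ẋ)=(0.091807, 1.282929)
phase 2: p=0.0404, T=0.295, ωT=1.118020, cosh=1.692860, sinh=1.365934; start (x,ẋ)=(0.091807, 1.282929) → end (x,ẋ)=(0.589810, 2.437940)

x = 0.5898, ẋ = 2.4379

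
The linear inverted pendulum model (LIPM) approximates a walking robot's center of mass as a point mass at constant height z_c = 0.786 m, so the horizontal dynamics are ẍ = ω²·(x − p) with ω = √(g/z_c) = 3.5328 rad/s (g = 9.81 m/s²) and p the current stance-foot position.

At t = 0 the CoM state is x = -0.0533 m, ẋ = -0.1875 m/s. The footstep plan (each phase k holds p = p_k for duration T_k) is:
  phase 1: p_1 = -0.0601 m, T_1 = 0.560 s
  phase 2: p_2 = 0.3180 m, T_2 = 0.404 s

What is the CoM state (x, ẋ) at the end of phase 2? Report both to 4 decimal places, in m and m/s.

phase 1: p=-0.0601, T=0.560, ωT=1.978368, cosh=3.684614, sinh=3.546319; start (x,ẋ)=(-0.053300, -0.187500) → end (x,ẋ)=(-0.223262, -0.605672)
phase 2: p=0.3180, T=0.404, ωT=1.427251, cosh=2.203598, sinh=1.963630; start (x,ẋ)=(-0.223262, -0.605672) → end (x,ẋ)=(-1.211374, -5.089454)

x = -1.2114, ẋ = -5.0895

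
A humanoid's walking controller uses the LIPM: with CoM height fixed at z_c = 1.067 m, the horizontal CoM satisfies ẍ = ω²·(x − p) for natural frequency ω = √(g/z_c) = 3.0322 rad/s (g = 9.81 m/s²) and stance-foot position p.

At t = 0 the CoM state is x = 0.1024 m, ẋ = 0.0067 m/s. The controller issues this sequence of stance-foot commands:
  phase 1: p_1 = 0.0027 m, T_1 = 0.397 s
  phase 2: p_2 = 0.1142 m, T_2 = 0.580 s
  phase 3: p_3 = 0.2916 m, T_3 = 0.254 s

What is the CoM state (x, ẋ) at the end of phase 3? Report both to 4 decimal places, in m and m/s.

x = 1.4860, ẋ = 3.8904

phase 1: p=0.0027, T=0.397, ωT=1.203783, cosh=1.816379, sinh=1.516323; start (x,ẋ)=(0.102400, 0.006700) → end (x,ẋ)=(0.187144, 0.470570)
phase 2: p=0.1142, T=0.580, ωT=1.758676, cosh=2.988510, sinh=2.816237; start (x,ẋ)=(0.187144, 0.470570) → end (x,ẋ)=(0.769247, 2.029196)
phase 3: p=0.2916, T=0.254, ωT=0.770179, cosh=1.311541, sinh=0.848611; start (x,ẋ)=(0.769247, 2.029196) → end (x,ẋ)=(1.485957, 3.890435)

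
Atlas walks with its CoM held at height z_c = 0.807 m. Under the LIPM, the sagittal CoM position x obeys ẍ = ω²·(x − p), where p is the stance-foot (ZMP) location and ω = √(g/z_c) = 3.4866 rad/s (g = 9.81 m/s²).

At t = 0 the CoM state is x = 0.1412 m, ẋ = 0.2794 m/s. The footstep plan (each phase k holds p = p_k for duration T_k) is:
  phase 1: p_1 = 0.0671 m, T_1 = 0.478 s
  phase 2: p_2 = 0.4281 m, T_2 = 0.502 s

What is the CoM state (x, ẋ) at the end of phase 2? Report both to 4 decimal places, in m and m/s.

x = 1.7077, ẋ = 4.6809

phase 1: p=0.0671, T=0.478, ωT=1.666595, cosh=2.741499, sinh=2.552610; start (x,ẋ)=(0.141200, 0.279400) → end (x,ẋ)=(0.474799, 1.425460)
phase 2: p=0.4281, T=0.502, ωT=1.750273, cosh=2.964951, sinh=2.791224; start (x,ẋ)=(0.474799, 1.425460) → end (x,ẋ)=(1.707724, 4.680892)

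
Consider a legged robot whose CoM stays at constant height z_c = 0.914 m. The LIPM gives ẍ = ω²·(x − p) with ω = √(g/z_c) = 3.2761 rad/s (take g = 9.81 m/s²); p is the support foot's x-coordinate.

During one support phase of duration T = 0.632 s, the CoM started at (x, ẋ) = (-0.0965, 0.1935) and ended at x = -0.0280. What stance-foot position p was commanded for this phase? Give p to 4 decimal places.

p = -0.0430

ωT = 3.2761·0.632 = 2.070495; cosh(ωT) = 4.027436, sinh(ωT) = 3.901313
x(T) = p + (x₀−p)·cosh(ωT) + (ẋ₀/ω)·sinh(ωT) ⇒ p·(1 − cosh) = x(T) − x₀·cosh − (ẋ₀/ω)·sinh
numerator   = -0.0280 − (-0.0965)·4.027436 − (0.1935/3.2761)·3.901313 = 0.130220
denominator = 1 − 4.027436 = -3.027436
p = 0.130220 / -3.027436 = -0.0430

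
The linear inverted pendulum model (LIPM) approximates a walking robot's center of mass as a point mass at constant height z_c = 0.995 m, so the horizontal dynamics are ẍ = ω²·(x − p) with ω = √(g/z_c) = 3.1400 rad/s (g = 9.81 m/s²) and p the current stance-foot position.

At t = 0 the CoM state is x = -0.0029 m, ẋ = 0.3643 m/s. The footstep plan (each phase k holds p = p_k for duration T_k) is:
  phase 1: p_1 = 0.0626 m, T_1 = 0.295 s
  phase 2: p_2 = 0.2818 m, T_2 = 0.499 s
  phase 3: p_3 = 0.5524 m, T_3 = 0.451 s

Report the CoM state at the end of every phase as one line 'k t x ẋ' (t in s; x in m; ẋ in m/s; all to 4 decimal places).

phase 1: p=0.0626, T=0.295, ωT=0.926300, cosh=1.460583, sinh=1.064566; start (x,ẋ)=(-0.002900, 0.364300) → end (x,ẋ)=(0.090442, 0.313141)
phase 2: p=0.2818, T=0.499, ωT=1.566860, cosh=2.500139, sinh=2.291440; start (x,ẋ)=(0.090442, 0.313141) → end (x,ẋ)=(0.031895, -0.593949)
phase 3: p=0.5524, T=0.451, ωT=1.416140, cosh=2.181915, sinh=1.939267; start (x,ẋ)=(0.031895, -0.593949) → end (x,ẋ)=(-0.950121, -4.465456)

1 0.2950 0.0904 0.3131
2 0.7940 0.0319 -0.5939
3 1.2450 -0.9501 -4.4655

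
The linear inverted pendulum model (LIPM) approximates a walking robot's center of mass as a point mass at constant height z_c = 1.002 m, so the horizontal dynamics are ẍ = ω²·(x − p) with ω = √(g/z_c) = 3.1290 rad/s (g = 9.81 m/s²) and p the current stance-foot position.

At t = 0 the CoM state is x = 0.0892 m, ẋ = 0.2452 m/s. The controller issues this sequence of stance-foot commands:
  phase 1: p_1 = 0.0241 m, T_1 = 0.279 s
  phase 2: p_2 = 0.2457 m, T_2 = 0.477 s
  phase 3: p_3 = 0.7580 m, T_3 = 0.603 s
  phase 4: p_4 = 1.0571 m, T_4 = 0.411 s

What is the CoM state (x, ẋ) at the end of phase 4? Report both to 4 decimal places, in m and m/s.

phase 1: p=0.0241, T=0.279, ωT=0.872991, cosh=1.405881, sinh=0.988180; start (x,ẋ)=(0.089200, 0.245200) → end (x,ẋ)=(0.193060, 0.546012)
phase 2: p=0.2457, T=0.477, ωT=1.492533, cosh=2.336576, sinh=2.111773; start (x,ẋ)=(0.193060, 0.546012) → end (x,ẋ)=(0.491209, 0.927969)
phase 3: p=0.7580, T=0.603, ωT=1.886787, cosh=3.374846, sinh=3.223288; start (x,ẋ)=(0.491209, 0.927969) → end (x,ẋ)=(0.813553, 0.440986)
phase 4: p=1.0571, T=0.411, ωT=1.286019, cosh=1.947361, sinh=1.670992; start (x,ẋ)=(0.813553, 0.440986) → end (x,ẋ)=(0.818328, -0.414633)

x = 0.8183, ẋ = -0.4146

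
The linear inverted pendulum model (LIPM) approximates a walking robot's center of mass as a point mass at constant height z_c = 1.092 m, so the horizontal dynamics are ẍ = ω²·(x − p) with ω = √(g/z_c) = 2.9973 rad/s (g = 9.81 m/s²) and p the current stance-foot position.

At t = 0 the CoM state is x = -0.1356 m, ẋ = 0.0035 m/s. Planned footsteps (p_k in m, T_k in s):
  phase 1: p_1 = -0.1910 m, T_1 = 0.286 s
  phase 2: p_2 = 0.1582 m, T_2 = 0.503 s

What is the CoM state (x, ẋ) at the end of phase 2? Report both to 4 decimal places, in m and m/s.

phase 1: p=-0.1910, T=0.286, ωT=0.857228, cosh=1.390478, sinh=0.966141; start (x,ẋ)=(-0.135600, 0.003500) → end (x,ẋ)=(-0.112839, 0.165295)
phase 2: p=0.1582, T=0.503, ωT=1.507642, cosh=2.368750, sinh=2.147319; start (x,ẋ)=(-0.112839, 0.165295) → end (x,ẋ)=(-0.365404, -1.352910)

x = -0.3654, ẋ = -1.3529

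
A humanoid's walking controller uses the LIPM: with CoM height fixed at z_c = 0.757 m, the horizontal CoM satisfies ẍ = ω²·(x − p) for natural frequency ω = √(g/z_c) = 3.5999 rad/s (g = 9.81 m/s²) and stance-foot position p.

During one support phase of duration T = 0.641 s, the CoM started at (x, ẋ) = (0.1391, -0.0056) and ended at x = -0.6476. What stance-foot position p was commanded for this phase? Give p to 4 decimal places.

ωT = 3.5999·0.641 = 2.307536; cosh(ωT) = 5.074568, sinh(ωT) = 4.975062
x(T) = p + (x₀−p)·cosh(ωT) + (ẋ₀/ω)·sinh(ωT) ⇒ p·(1 − cosh) = x(T) − x₀·cosh − (ẋ₀/ω)·sinh
numerator   = -0.6476 − (0.1391)·5.074568 − (-0.0056/3.5999)·4.975062 = -1.345733
denominator = 1 − 5.074568 = -4.074568
p = -1.345733 / -4.074568 = 0.3303

p = 0.3303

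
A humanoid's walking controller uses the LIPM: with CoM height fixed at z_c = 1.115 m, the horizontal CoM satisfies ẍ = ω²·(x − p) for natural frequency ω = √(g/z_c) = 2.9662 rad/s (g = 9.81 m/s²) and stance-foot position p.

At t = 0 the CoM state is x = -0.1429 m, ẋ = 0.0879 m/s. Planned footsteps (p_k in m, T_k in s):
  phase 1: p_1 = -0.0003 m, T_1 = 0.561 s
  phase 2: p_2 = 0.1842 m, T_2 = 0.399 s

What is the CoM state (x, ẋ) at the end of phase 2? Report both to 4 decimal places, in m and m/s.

x = -1.1244, ẋ = -3.6844

phase 1: p=-0.0003, T=0.561, ωT=1.664038, cosh=2.734982, sinh=2.545610; start (x,ẋ)=(-0.142900, 0.087900) → end (x,ẋ)=(-0.314872, -0.836337)
phase 2: p=0.1842, T=0.399, ωT=1.183514, cosh=1.786015, sinh=1.479814; start (x,ẋ)=(-0.314872, -0.836337) → end (x,ẋ)=(-1.124393, -3.684351)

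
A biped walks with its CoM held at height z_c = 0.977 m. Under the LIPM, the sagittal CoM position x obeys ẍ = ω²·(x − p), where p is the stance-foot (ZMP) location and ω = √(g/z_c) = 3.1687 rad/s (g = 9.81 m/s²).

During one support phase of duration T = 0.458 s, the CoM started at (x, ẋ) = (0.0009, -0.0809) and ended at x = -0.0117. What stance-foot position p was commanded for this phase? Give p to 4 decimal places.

ωT = 3.1687·0.458 = 1.451265; cosh(ωT) = 2.251391, sinh(ωT) = 2.017118
x(T) = p + (x₀−p)·cosh(ωT) + (ẋ₀/ω)·sinh(ωT) ⇒ p·(1 − cosh) = x(T) − x₀·cosh − (ẋ₀/ω)·sinh
numerator   = -0.0117 − (0.0009)·2.251391 − (-0.0809/3.1687)·2.017118 = 0.037773
denominator = 1 − 2.251391 = -1.251391
p = 0.037773 / -1.251391 = -0.0302

p = -0.0302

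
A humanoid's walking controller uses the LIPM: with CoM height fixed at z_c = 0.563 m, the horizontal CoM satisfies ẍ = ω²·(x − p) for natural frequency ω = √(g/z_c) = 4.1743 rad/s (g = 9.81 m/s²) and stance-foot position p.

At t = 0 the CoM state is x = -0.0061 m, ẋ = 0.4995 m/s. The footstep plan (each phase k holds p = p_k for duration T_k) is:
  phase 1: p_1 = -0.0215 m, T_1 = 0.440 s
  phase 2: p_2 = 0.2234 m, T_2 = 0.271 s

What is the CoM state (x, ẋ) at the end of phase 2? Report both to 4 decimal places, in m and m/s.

x = 1.1153, ẋ = 4.0751

phase 1: p=-0.0215, T=0.440, ωT=1.836692, cosh=3.217544, sinh=3.058200; start (x,ẋ)=(-0.006100, 0.499500) → end (x,ẋ)=(0.393997, 1.803757)
phase 2: p=0.2234, T=0.271, ωT=1.131235, cosh=1.711059, sinh=1.388424; start (x,ẋ)=(0.393997, 1.803757) → end (x,ẋ)=(1.115253, 4.075062)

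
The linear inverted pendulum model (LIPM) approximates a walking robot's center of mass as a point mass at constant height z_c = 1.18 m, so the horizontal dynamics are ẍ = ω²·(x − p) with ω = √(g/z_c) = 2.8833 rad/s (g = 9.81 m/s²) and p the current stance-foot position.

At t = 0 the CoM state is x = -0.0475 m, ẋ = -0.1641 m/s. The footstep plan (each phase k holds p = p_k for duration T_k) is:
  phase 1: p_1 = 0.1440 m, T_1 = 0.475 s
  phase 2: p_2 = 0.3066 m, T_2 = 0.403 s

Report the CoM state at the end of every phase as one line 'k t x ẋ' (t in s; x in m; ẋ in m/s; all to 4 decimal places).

1 0.4750 -0.3617 -1.3594
2 0.8780 -1.5457 -5.1631

phase 1: p=0.1440, T=0.475, ωT=1.369568, cosh=2.093933, sinh=1.839716; start (x,ẋ)=(-0.047500, -0.164100) → end (x,ẋ)=(-0.361694, -1.359417)
phase 2: p=0.3066, T=0.403, ωT=1.161970, cosh=1.754546, sinh=1.441677; start (x,ẋ)=(-0.361694, -1.359417) → end (x,ẋ)=(-1.545674, -5.163115)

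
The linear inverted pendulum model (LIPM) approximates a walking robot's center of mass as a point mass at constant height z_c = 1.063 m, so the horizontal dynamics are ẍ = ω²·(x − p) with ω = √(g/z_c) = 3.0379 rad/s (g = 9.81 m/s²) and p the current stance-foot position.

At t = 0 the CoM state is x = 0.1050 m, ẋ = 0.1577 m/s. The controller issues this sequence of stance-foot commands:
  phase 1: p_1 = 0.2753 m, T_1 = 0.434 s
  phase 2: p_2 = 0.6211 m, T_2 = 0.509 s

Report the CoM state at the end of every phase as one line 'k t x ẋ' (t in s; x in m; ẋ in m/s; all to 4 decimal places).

phase 1: p=0.2753, T=0.434, ωT=1.318449, cosh=2.002584, sinh=1.735034; start (x,ẋ)=(0.105000, 0.157700) → end (x,ẋ)=(0.024327, -0.581820)
phase 2: p=0.6211, T=0.509, ωT=1.546291, cosh=2.453532, sinh=2.240496; start (x,ẋ)=(0.024327, -0.581820) → end (x,ẋ)=(-1.272203, -5.489391)

1 0.4340 0.0243 -0.5818
2 0.9430 -1.2722 -5.4894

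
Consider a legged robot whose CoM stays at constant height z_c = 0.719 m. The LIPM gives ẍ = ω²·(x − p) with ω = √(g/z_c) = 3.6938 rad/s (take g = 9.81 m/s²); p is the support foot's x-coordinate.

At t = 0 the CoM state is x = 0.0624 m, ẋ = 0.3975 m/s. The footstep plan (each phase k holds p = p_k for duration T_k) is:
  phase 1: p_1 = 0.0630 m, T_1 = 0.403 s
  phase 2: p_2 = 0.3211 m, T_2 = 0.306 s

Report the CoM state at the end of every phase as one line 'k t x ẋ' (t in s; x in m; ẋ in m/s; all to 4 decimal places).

phase 1: p=0.0630, T=0.403, ωT=1.488601, cosh=2.328291, sinh=2.102603; start (x,ẋ)=(0.062400, 0.397500) → end (x,ẋ)=(0.287870, 0.920836)
phase 2: p=0.3211, T=0.306, ωT=1.130303, cosh=1.709765, sinh=1.386829; start (x,ẋ)=(0.287870, 0.920836) → end (x,ẋ)=(0.610010, 1.404186)

1 0.4030 0.2879 0.9208
2 0.7090 0.6100 1.4042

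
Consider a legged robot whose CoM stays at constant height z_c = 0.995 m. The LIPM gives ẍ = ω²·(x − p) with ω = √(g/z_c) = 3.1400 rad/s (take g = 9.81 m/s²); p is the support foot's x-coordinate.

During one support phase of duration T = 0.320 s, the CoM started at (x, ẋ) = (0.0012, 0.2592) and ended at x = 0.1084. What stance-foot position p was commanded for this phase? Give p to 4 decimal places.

p = -0.0163

ωT = 3.1400·0.320 = 1.004800; cosh(ωT) = 1.548739, sinh(ωT) = 1.182622
x(T) = p + (x₀−p)·cosh(ωT) + (ẋ₀/ω)·sinh(ωT) ⇒ p·(1 − cosh) = x(T) − x₀·cosh − (ẋ₀/ω)·sinh
numerator   = 0.1084 − (0.0012)·1.548739 − (0.2592/3.1400)·1.182622 = 0.008919
denominator = 1 − 1.548739 = -0.548739
p = 0.008919 / -0.548739 = -0.0163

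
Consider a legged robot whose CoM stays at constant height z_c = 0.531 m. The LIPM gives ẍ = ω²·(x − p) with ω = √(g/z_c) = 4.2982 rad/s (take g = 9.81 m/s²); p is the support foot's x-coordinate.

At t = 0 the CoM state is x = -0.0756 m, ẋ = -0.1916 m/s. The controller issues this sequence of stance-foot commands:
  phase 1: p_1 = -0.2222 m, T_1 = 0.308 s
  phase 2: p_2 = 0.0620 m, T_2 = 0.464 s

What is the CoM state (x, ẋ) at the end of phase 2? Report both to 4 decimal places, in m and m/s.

phase 1: p=-0.2222, T=0.308, ωT=1.323846, cosh=2.011977, sinh=1.745867; start (x,ẋ)=(-0.075600, -0.191600) → end (x,ẋ)=(-0.005069, 0.714604)
phase 2: p=0.0620, T=0.464, ωT=1.994365, cosh=3.741817, sinh=3.605717; start (x,ẋ)=(-0.005069, 0.714604) → end (x,ẋ)=(0.410513, 1.634473)

x = 0.4105, ẋ = 1.6345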